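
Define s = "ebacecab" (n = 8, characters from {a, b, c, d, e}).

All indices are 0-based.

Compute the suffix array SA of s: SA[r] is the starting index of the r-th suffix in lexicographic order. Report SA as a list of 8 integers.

[6, 2, 7, 1, 5, 3, 0, 4]

rank | idx | suffix
   0 |   6 | ab
   1 |   2 | acecab
   2 |   7 | b
   3 |   1 | bacecab
   4 |   5 | cab
   5 |   3 | cecab
   6 |   0 | ebacecab
   7 |   4 | ecab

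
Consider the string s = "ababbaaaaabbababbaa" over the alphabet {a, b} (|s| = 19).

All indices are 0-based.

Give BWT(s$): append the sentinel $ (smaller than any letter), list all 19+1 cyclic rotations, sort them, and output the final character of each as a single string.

aabbaaab$bbabbbaaaaa

rank  rotation              last
    0  $ababbaaaaabbababbaa  a
    1  a$ababbaaaaabbababba  a
    2  aa$ababbaaaaabbababb  b
    3  aaaaabbababbaa$ababb  b
    4  aaaabbababbaa$ababba  a
    5  aaabbababbaa$ababbaa  a
    6  aabbababbaa$ababbaaa  a
    7  ababbaa$ababbaaaaabb  b
    8  ababbaaaaabbababbaa$  $
    9  abbaa$ababbaaaaabbab  b
   10  abbaaaaabbababbaa$ab  b
   11  abbababbaa$ababbaaaa  a
   12  baa$ababbaaaaabbabab  b
   13  baaaaabbababbaa$abab  b
   14  bababbaa$ababbaaaaab  b
   15  babbaa$ababbaaaaabba  a
   16  babbaaaaabbababbaa$a  a
   17  bbaa$ababbaaaaabbaba  a
   18  bbaaaaabbababbaa$aba  a
   19  bbababbaa$ababbaaaaa  a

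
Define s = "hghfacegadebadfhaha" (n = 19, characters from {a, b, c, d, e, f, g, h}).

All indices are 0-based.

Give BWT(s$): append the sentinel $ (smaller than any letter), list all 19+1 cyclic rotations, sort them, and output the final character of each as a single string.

rank  rotation              last
    0  $hghfacegadebadfhaha  a
    1  a$hghfacegadebadfhah  h
    2  acegadebadfhaha$hghf  f
    3  adebadfhaha$hghfaceg  g
    4  adfhaha$hghfacegadeb  b
    5  aha$hghfacegadebadfh  h
    6  badfhaha$hghfacegade  e
    7  cegadebadfhaha$hghfa  a
    8  debadfhaha$hghfacega  a
    9  dfhaha$hghfacegadeba  a
   10  ebadfhaha$hghfacegad  d
   11  egadebadfhaha$hghfac  c
   12  facegadebadfhaha$hgh  h
   13  fhaha$hghfacegadebad  d
   14  gadebadfhaha$hghface  e
   15  ghfacegadebadfhaha$h  h
   16  ha$hghfacegadebadfha  a
   17  haha$hghfacegadebadf  f
   18  hfacegadebadfhaha$hg  g
   19  hghfacegadebadfhaha$  $

ahfgbheaaadchdehafg$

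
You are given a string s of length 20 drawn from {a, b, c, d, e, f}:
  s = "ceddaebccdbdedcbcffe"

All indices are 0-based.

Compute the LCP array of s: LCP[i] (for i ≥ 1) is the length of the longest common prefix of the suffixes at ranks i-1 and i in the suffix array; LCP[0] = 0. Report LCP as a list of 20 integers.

rank | idx | suffix
   0 |   4 | aebccdbdedcbcffe
   1 |   6 | bccdbdedcbcffe
   2 |  15 | bcffe
   3 |  10 | bdedcbcffe
   4 |  14 | cbcffe
   5 |   7 | ccdbdedcbcffe
   6 |   8 | cdbdedcbcffe
   7 |   0 | ceddaebccdbdedcbcffe
   8 |  16 | cffe
   9 |   3 | daebccdbdedcbcffe
  10 |   9 | dbdedcbcffe
  11 |  13 | dcbcffe
  12 |   2 | ddaebccdbdedcbcffe
  13 |  11 | dedcbcffe
  14 |  19 | e
  15 |   5 | ebccdbdedcbcffe
  16 |  12 | edcbcffe
  17 |   1 | eddaebccdbdedcbcffe
  18 |  18 | fe
  19 |  17 | ffe

SA = [4, 6, 15, 10, 14, 7, 8, 0, 16, 3, 9, 13, 2, 11, 19, 5, 12, 1, 18, 17]
[i] adj suffixes → lcp
  [1] 4/6 → 0 ('')
  [2] 6/15 → 2 ('bc')
  [3] 15/10 → 1 ('b')
  [4] 10/14 → 0 ('')
  [5] 14/7 → 1 ('c')
  [6] 7/8 → 1 ('c')
  [7] 8/0 → 1 ('c')
  [8] 0/16 → 1 ('c')
  [9] 16/3 → 0 ('')
  [10] 3/9 → 1 ('d')
  [11] 9/13 → 1 ('d')
  [12] 13/2 → 1 ('d')
  [13] 2/11 → 1 ('d')
  [14] 11/19 → 0 ('')
  [15] 19/5 → 1 ('e')
  [16] 5/12 → 1 ('e')
  [17] 12/1 → 2 ('ed')
  [18] 1/18 → 0 ('')
  [19] 18/17 → 1 ('f')

[0, 0, 2, 1, 0, 1, 1, 1, 1, 0, 1, 1, 1, 1, 0, 1, 1, 2, 0, 1]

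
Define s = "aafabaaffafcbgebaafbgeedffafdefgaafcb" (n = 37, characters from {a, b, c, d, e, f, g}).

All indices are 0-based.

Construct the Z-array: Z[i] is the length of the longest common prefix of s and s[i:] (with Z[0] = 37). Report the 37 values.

Z[0]=37
i=1: outside box; Z[1]=1 grow→box=[1,2)
i=2: outside box; Z[2]=0
i=3: outside box; Z[3]=1 grow→box=[3,4)
i=4: outside box; Z[4]=0
i=5: outside box; Z[5]=3 grow→box=[5,8)
i=6: min(r-i=2, Z[1]=1)=1; Z[6]=1
i=7: min(r-i=1, Z[2]=0)=0; Z[7]=0
i=8: outside box; Z[8]=0
i=9: outside box; Z[9]=1 grow→box=[9,10)
i=10: outside box; Z[10]=0
i=11: outside box; Z[11]=0
i=12: outside box; Z[12]=0
i=13: outside box; Z[13]=0
i=14: outside box; Z[14]=0
i=15: outside box; Z[15]=0
i=16: outside box; Z[16]=3 grow→box=[16,19)
i=17: min(r-i=2, Z[1]=1)=1; Z[17]=1
i=18: min(r-i=1, Z[2]=0)=0; Z[18]=0
i=19: outside box; Z[19]=0
i=20: outside box; Z[20]=0
i=21: outside box; Z[21]=0
i=22: outside box; Z[22]=0
i=23: outside box; Z[23]=0
i=24: outside box; Z[24]=0
i=25: outside box; Z[25]=0
i=26: outside box; Z[26]=1 grow→box=[26,27)
i=27: outside box; Z[27]=0
i=28: outside box; Z[28]=0
i=29: outside box; Z[29]=0
i=30: outside box; Z[30]=0
i=31: outside box; Z[31]=0
i=32: outside box; Z[32]=3 grow→box=[32,35)
i=33: min(r-i=2, Z[1]=1)=1; Z[33]=1
i=34: min(r-i=1, Z[2]=0)=0; Z[34]=0
i=35: outside box; Z[35]=0
i=36: outside box; Z[36]=0

[37, 1, 0, 1, 0, 3, 1, 0, 0, 1, 0, 0, 0, 0, 0, 0, 3, 1, 0, 0, 0, 0, 0, 0, 0, 0, 1, 0, 0, 0, 0, 0, 3, 1, 0, 0, 0]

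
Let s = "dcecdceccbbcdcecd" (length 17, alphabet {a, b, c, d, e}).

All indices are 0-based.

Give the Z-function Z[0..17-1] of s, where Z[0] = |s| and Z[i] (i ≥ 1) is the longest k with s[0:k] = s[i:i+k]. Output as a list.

[17, 0, 0, 0, 4, 0, 0, 0, 0, 0, 0, 0, 5, 0, 0, 0, 1]

Z[0]=17
i=1: outside box; Z[1]=0
i=2: outside box; Z[2]=0
i=3: outside box; Z[3]=0
i=4: outside box; Z[4]=4 extend→box=[4,8)
i=5: min(r-i=3, Z[1]=0)=0; Z[5]=0
i=6: min(r-i=2, Z[2]=0)=0; Z[6]=0
i=7: min(r-i=1, Z[3]=0)=0; Z[7]=0
i=8: outside box; Z[8]=0
i=9: outside box; Z[9]=0
i=10: outside box; Z[10]=0
i=11: outside box; Z[11]=0
i=12: outside box; Z[12]=5 extend→box=[12,17)
i=13: min(r-i=4, Z[1]=0)=0; Z[13]=0
i=14: min(r-i=3, Z[2]=0)=0; Z[14]=0
i=15: min(r-i=2, Z[3]=0)=0; Z[15]=0
i=16: min(r-i=1, Z[4]=4)=1; Z[16]=1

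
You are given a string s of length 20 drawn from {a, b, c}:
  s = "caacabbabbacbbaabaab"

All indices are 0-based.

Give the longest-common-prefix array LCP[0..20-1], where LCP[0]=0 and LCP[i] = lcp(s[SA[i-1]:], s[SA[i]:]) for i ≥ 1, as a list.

rank | idx | suffix
   0 |  17 | aab
   1 |  14 | aabaab
   2 |   1 | aacabbabbacbbaabaab
   3 |  18 | ab
   4 |  15 | abaab
   5 |   4 | abbabbacbbaabaab
   6 |   7 | abbacbbaabaab
   7 |   2 | acabbabbacbbaabaab
   8 |  10 | acbbaabaab
   9 |  19 | b
  10 |  16 | baab
  11 |  13 | baabaab
  12 |   6 | babbacbbaabaab
  13 |   9 | bacbbaabaab
  14 |  12 | bbaabaab
  15 |   5 | bbabbacbbaabaab
  16 |   8 | bbacbbaabaab
  17 |   0 | caacabbabbacbbaabaab
  18 |   3 | cabbabbacbbaabaab
  19 |  11 | cbbaabaab

SA = [17, 14, 1, 18, 15, 4, 7, 2, 10, 19, 16, 13, 6, 9, 12, 5, 8, 0, 3, 11]
i: (SA[i-1],SA[i]) lcp shared
  1: (17,14) 3 'aab'
  2: (14,1) 2 'aa'
  3: (1,18) 1 'a'
  4: (18,15) 2 'ab'
  5: (15,4) 2 'ab'
  6: (4,7) 4 'abba'
  7: (7,2) 1 'a'
  8: (2,10) 2 'ac'
  9: (10,19) 0 ''
  10: (19,16) 1 'b'
  11: (16,13) 4 'baab'
  12: (13,6) 2 'ba'
  13: (6,9) 2 'ba'
  14: (9,12) 1 'b'
  15: (12,5) 3 'bba'
  16: (5,8) 3 'bba'
  17: (8,0) 0 ''
  18: (0,3) 2 'ca'
  19: (3,11) 1 'c'

[0, 3, 2, 1, 2, 2, 4, 1, 2, 0, 1, 4, 2, 2, 1, 3, 3, 0, 2, 1]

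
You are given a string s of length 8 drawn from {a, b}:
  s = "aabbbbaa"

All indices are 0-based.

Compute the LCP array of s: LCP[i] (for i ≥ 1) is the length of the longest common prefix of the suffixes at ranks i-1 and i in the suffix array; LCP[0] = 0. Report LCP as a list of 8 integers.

rank | idx | suffix
   0 |   7 | a
   1 |   6 | aa
   2 |   0 | aabbbbaa
   3 |   1 | abbbbaa
   4 |   5 | baa
   5 |   4 | bbaa
   6 |   3 | bbbaa
   7 |   2 | bbbbaa

SA = [7, 6, 0, 1, 5, 4, 3, 2]
i: (SA[i-1],SA[i]) lcp shared
  1: (7,6) 1 'a'
  2: (6,0) 2 'aa'
  3: (0,1) 1 'a'
  4: (1,5) 0 ''
  5: (5,4) 1 'b'
  6: (4,3) 2 'bb'
  7: (3,2) 3 'bbb'

[0, 1, 2, 1, 0, 1, 2, 3]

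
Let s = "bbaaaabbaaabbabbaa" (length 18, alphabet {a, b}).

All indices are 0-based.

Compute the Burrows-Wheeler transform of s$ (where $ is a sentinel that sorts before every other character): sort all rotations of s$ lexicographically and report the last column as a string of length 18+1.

rank  rotation             last
    0  $bbaaaabbaaabbabbaa  a
    1  a$bbaaaabbaaabbabba  a
    2  aa$bbaaaabbaaabbabb  b
    3  aaaabbaaabbabbaa$bb  b
    4  aaabbaaabbabbaa$bba  a
    5  aaabbabbaa$bbaaaabb  b
    6  aabbaaabbabbaa$bbaa  a
    7  aabbabbaa$bbaaaabba  a
    8  abbaa$bbaaaabbaaabb  b
    9  abbaaabbabbaa$bbaaa  a
   10  abbabbaa$bbaaaabbaa  a
   11  baa$bbaaaabbaaabbab  b
   12  baaaabbaaabbabbaa$b  b
   13  baaabbabbaa$bbaaaab  b
   14  babbaa$bbaaaabbaaab  b
   15  bbaa$bbaaaabbaaabba  a
   16  bbaaaabbaaabbabbaa$  $
   17  bbaaabbabbaa$bbaaaa  a
   18  bbabbaa$bbaaaabbaaa  a

aabbabaabaabbbba$aa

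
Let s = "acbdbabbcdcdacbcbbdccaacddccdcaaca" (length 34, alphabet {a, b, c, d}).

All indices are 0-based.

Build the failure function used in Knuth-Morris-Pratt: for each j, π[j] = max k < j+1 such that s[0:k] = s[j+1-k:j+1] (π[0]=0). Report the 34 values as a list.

[0, 0, 0, 0, 0, 1, 0, 0, 0, 0, 0, 0, 1, 2, 3, 0, 0, 0, 0, 0, 0, 1, 1, 2, 0, 0, 0, 0, 0, 0, 1, 1, 2, 1]

π[0] = 0
j=1 s[j]='c': π[1]=0 (border '')
j=2 s[j]='b': π[2]=0 (border '')
j=3 s[j]='d': π[3]=0 (border '')
j=4 s[j]='b': π[4]=0 (border '')
j=5 s[j]='a': π[5]=1 (border 'a')
j=6 s[j]='b': k: 1→0; π[6]=0 (border '')
j=7 s[j]='b': π[7]=0 (border '')
j=8 s[j]='c': π[8]=0 (border '')
j=9 s[j]='d': π[9]=0 (border '')
j=10 s[j]='c': π[10]=0 (border '')
j=11 s[j]='d': π[11]=0 (border '')
j=12 s[j]='a': π[12]=1 (border 'a')
j=13 s[j]='c': π[13]=2 (border 'ac')
j=14 s[j]='b': π[14]=3 (border 'acb')
j=15 s[j]='c': k: 3→0; π[15]=0 (border '')
j=16 s[j]='b': π[16]=0 (border '')
j=17 s[j]='b': π[17]=0 (border '')
j=18 s[j]='d': π[18]=0 (border '')
j=19 s[j]='c': π[19]=0 (border '')
j=20 s[j]='c': π[20]=0 (border '')
j=21 s[j]='a': π[21]=1 (border 'a')
j=22 s[j]='a': k: 1→0; π[22]=1 (border 'a')
j=23 s[j]='c': π[23]=2 (border 'ac')
j=24 s[j]='d': k: 2→0; π[24]=0 (border '')
j=25 s[j]='d': π[25]=0 (border '')
j=26 s[j]='c': π[26]=0 (border '')
j=27 s[j]='c': π[27]=0 (border '')
j=28 s[j]='d': π[28]=0 (border '')
j=29 s[j]='c': π[29]=0 (border '')
j=30 s[j]='a': π[30]=1 (border 'a')
j=31 s[j]='a': k: 1→0; π[31]=1 (border 'a')
j=32 s[j]='c': π[32]=2 (border 'ac')
j=33 s[j]='a': k: 2→0; π[33]=1 (border 'a')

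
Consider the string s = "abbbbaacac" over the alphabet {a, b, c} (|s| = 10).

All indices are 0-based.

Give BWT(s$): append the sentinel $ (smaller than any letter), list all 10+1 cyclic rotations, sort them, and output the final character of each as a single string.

rank  rotation     last
    0  $abbbbaacac  c
    1  aacac$abbbb  b
    2  abbbbaacac$  $
    3  ac$abbbbaac  c
    4  acac$abbbba  a
    5  baacac$abbb  b
    6  bbaacac$abb  b
    7  bbbaacac$ab  b
    8  bbbbaacac$a  a
    9  c$abbbbaaca  a
   10  cac$abbbbaa  a

cb$cabbbaaa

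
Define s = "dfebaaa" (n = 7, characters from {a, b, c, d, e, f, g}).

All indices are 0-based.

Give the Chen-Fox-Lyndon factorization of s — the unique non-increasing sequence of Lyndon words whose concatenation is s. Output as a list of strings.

["dfe", "b", "a", "a", "a"]

emit factor 1: 'dfe' (i=0, period=3)
emit factor 2: 'b' (i=3, period=1)
emit factor 3: 'a' (i=4, period=1)
emit factor 4: 'a' (i=5, period=1)
emit factor 5: 'a' (i=6, period=1)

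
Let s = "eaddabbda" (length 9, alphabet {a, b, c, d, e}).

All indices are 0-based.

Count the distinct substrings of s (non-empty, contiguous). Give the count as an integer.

rank | idx | suffix
   0 |   8 | a
   1 |   4 | abbda
   2 |   1 | addabbda
   3 |   5 | bbda
   4 |   6 | bda
   5 |   7 | da
   6 |   3 | dabbda
   7 |   2 | ddabbda
   8 |   0 | eaddabbda

SA = [8, 4, 1, 5, 6, 7, 3, 2, 0]
[i] adj suffixes → lcp
  [1] 8/4 → 1 ('a')
  [2] 4/1 → 1 ('a')
  [3] 1/5 → 0 ('')
  [4] 5/6 → 1 ('b')
  [5] 6/7 → 0 ('')
  [6] 7/3 → 2 ('da')
  [7] 3/2 → 1 ('d')
  [8] 2/0 → 0 ('')

n(n+1)/2 = 9·10/2 = 45
Σ LCP = 0 + 1 + 1 + 0 + 1 + 0 + 2 + 1 + 0 = 6
distinct = 45 − 6 = 39

39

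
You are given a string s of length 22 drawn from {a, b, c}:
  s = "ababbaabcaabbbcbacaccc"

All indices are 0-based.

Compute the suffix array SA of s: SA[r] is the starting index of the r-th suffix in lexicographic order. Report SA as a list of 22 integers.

sorted suffixes:
  #0 SA[0]=9  'aabbbcbacaccc'
  #1 SA[1]=5  'aabcaabbbcbacaccc'
  #2 SA[2]=0  'ababbaabcaabbbcbacaccc'
  #3 SA[3]=2  'abbaabcaabbbcbacaccc'
  #4 SA[4]=10  'abbbcbacaccc'
  #5 SA[5]=6  'abcaabbbcbacaccc'
  #6 SA[6]=16  'acaccc'
  #7 SA[7]=18  'accc'
  #8 SA[8]=4  'baabcaabbbcbacaccc'
  #9 SA[9]=1  'babbaabcaabbbcbacaccc'
  #10 SA[10]=15  'bacaccc'
  #11 SA[11]=3  'bbaabcaabbbcbacaccc'
  #12 SA[12]=11  'bbbcbacaccc'
  #13 SA[13]=12  'bbcbacaccc'
  #14 SA[14]=7  'bcaabbbcbacaccc'
  #15 SA[15]=13  'bcbacaccc'
  #16 SA[16]=21  'c'
  #17 SA[17]=8  'caabbbcbacaccc'
  #18 SA[18]=17  'caccc'
  #19 SA[19]=14  'cbacaccc'
  #20 SA[20]=20  'cc'
  #21 SA[21]=19  'ccc'

[9, 5, 0, 2, 10, 6, 16, 18, 4, 1, 15, 3, 11, 12, 7, 13, 21, 8, 17, 14, 20, 19]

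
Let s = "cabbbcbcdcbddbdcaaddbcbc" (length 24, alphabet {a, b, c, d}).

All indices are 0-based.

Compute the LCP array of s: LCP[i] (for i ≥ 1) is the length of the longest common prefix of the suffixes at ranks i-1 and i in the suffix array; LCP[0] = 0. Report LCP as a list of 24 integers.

sorted suffixes:
  #0 SA[0]=16  'aaddbcbc'
  #1 SA[1]=1  'abbbcbcdcbddbdcaaddbcbc'
  #2 SA[2]=17  'addbcbc'
  #3 SA[3]=2  'bbbcbcdcbddbdcaaddbcbc'
  #4 SA[4]=3  'bbcbcdcbddbdcaaddbcbc'
  #5 SA[5]=22  'bc'
  #6 SA[6]=20  'bcbc'
  #7 SA[7]=4  'bcbcdcbddbdcaaddbcbc'
  #8 SA[8]=6  'bcdcbddbdcaaddbcbc'
  #9 SA[9]=13  'bdcaaddbcbc'
  #10 SA[10]=10  'bddbdcaaddbcbc'
  #11 SA[11]=23  'c'
  #12 SA[12]=15  'caaddbcbc'
  #13 SA[13]=0  'cabbbcbcdcbddbdcaaddbcbc'
  #14 SA[14]=21  'cbc'
  #15 SA[15]=5  'cbcdcbddbdcaaddbcbc'
  #16 SA[16]=9  'cbddbdcaaddbcbc'
  #17 SA[17]=7  'cdcbddbdcaaddbcbc'
  #18 SA[18]=19  'dbcbc'
  #19 SA[19]=12  'dbdcaaddbcbc'
  #20 SA[20]=14  'dcaaddbcbc'
  #21 SA[21]=8  'dcbddbdcaaddbcbc'
  #22 SA[22]=18  'ddbcbc'
  #23 SA[23]=11  'ddbdcaaddbcbc'

SA = [16, 1, 17, 2, 3, 22, 20, 4, 6, 13, 10, 23, 15, 0, 21, 5, 9, 7, 19, 12, 14, 8, 18, 11]
i: (SA[i-1],SA[i]) lcp shared
  1: (16,1) 1 'a'
  2: (1,17) 1 'a'
  3: (17,2) 0 ''
  4: (2,3) 2 'bb'
  5: (3,22) 1 'b'
  6: (22,20) 2 'bc'
  7: (20,4) 4 'bcbc'
  8: (4,6) 2 'bc'
  9: (6,13) 1 'b'
  10: (13,10) 2 'bd'
  11: (10,23) 0 ''
  12: (23,15) 1 'c'
  13: (15,0) 2 'ca'
  14: (0,21) 1 'c'
  15: (21,5) 3 'cbc'
  16: (5,9) 2 'cb'
  17: (9,7) 1 'c'
  18: (7,19) 0 ''
  19: (19,12) 2 'db'
  20: (12,14) 1 'd'
  21: (14,8) 2 'dc'
  22: (8,18) 1 'd'
  23: (18,11) 3 'ddb'

[0, 1, 1, 0, 2, 1, 2, 4, 2, 1, 2, 0, 1, 2, 1, 3, 2, 1, 0, 2, 1, 2, 1, 3]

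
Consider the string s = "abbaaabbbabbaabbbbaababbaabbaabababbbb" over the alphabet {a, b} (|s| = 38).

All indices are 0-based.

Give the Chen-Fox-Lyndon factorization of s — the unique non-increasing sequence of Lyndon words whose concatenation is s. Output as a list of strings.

emit factor 1: 'abb' (i=0, period=3)
emit factor 2: 'aaabbbabbaabbbbaababbaabbaabababbbb' (i=3, period=35)

["abb", "aaabbbabbaabbbbaababbaabbaabababbbb"]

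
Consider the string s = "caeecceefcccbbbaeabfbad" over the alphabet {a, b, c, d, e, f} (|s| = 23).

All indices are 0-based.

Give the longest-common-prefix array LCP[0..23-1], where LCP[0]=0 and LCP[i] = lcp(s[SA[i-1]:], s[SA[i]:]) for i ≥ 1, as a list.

[0, 1, 1, 2, 0, 2, 1, 2, 1, 0, 1, 1, 2, 2, 1, 0, 0, 1, 1, 2, 1, 0, 1]

rank | idx | suffix
   0 |  17 | abfbad
   1 |  21 | ad
   2 |  15 | aeabfbad
   3 |   1 | aeecceefcccbbbaeabfbad
   4 |  20 | bad
   5 |  14 | baeabfbad
   6 |  13 | bbaeabfbad
   7 |  12 | bbbaeabfbad
   8 |  18 | bfbad
   9 |   0 | caeecceefcccbbbaeabfbad
  10 |  11 | cbbbaeabfbad
  11 |  10 | ccbbbaeabfbad
  12 |   9 | cccbbbaeabfbad
  13 |   4 | cceefcccbbbaeabfbad
  14 |   5 | ceefcccbbbaeabfbad
  15 |  22 | d
  16 |  16 | eabfbad
  17 |   3 | ecceefcccbbbaeabfbad
  18 |   2 | eecceefcccbbbaeabfbad
  19 |   6 | eefcccbbbaeabfbad
  20 |   7 | efcccbbbaeabfbad
  21 |  19 | fbad
  22 |   8 | fcccbbbaeabfbad

SA = [17, 21, 15, 1, 20, 14, 13, 12, 18, 0, 11, 10, 9, 4, 5, 22, 16, 3, 2, 6, 7, 19, 8]
[i] adj suffixes → lcp
  [1] 17/21 → 1 ('a')
  [2] 21/15 → 1 ('a')
  [3] 15/1 → 2 ('ae')
  [4] 1/20 → 0 ('')
  [5] 20/14 → 2 ('ba')
  [6] 14/13 → 1 ('b')
  [7] 13/12 → 2 ('bb')
  [8] 12/18 → 1 ('b')
  [9] 18/0 → 0 ('')
  [10] 0/11 → 1 ('c')
  [11] 11/10 → 1 ('c')
  [12] 10/9 → 2 ('cc')
  [13] 9/4 → 2 ('cc')
  [14] 4/5 → 1 ('c')
  [15] 5/22 → 0 ('')
  [16] 22/16 → 0 ('')
  [17] 16/3 → 1 ('e')
  [18] 3/2 → 1 ('e')
  [19] 2/6 → 2 ('ee')
  [20] 6/7 → 1 ('e')
  [21] 7/19 → 0 ('')
  [22] 19/8 → 1 ('f')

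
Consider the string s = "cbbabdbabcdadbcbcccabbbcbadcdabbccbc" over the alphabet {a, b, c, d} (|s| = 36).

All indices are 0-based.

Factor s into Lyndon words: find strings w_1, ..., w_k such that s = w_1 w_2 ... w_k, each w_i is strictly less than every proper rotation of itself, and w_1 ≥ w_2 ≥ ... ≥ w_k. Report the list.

emit factor 1: 'c' (i=0, period=1)
emit factor 2: 'b' (i=1, period=1)
emit factor 3: 'b' (i=2, period=1)
emit factor 4: 'abdb' (i=3, period=4)
emit factor 5: 'abcdadbcbccc' (i=7, period=12)
emit factor 6: 'abbbcbadcdabbccbc' (i=19, period=17)

["c", "b", "b", "abdb", "abcdadbcbccc", "abbbcbadcdabbccbc"]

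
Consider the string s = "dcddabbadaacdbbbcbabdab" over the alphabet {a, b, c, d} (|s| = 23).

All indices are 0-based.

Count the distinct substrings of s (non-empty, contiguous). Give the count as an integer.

rank→(start, suffix):
  0 → (9, 'aacdbbbcbabdab')
  1 → (21, 'ab')
  2 → (4, 'abbadaacdbbbcbabdab')
  3 → (18, 'abdab')
  4 → (10, 'acdbbbcbabdab')
  5 → (7, 'adaacdbbbcbabdab')
  6 → (22, 'b')
  7 → (17, 'babdab')
  8 → (6, 'badaacdbbbcbabdab')
  9 → (5, 'bbadaacdbbbcbabdab')
  10 → (13, 'bbbcbabdab')
  11 → (14, 'bbcbabdab')
  12 → (15, 'bcbabdab')
  13 → (19, 'bdab')
  14 → (16, 'cbabdab')
  15 → (11, 'cdbbbcbabdab')
  16 → (1, 'cddabbadaacdbbbcbabdab')
  17 → (8, 'daacdbbbcbabdab')
  18 → (20, 'dab')
  19 → (3, 'dabbadaacdbbbcbabdab')
  20 → (12, 'dbbbcbabdab')
  21 → (0, 'dcddabbadaacdbbbcbabdab')
  22 → (2, 'ddabbadaacdbbbcbabdab')

SA = [9, 21, 4, 18, 10, 7, 22, 17, 6, 5, 13, 14, 15, 19, 16, 11, 1, 8, 20, 3, 12, 0, 2]
i: (SA[i-1],SA[i]) lcp shared
  1: (9,21) 1 'a'
  2: (21,4) 2 'ab'
  3: (4,18) 2 'ab'
  4: (18,10) 1 'a'
  5: (10,7) 1 'a'
  6: (7,22) 0 ''
  7: (22,17) 1 'b'
  8: (17,6) 2 'ba'
  9: (6,5) 1 'b'
  10: (5,13) 2 'bb'
  11: (13,14) 2 'bb'
  12: (14,15) 1 'b'
  13: (15,19) 1 'b'
  14: (19,16) 0 ''
  15: (16,11) 1 'c'
  16: (11,1) 2 'cd'
  17: (1,8) 0 ''
  18: (8,20) 2 'da'
  19: (20,3) 3 'dab'
  20: (3,12) 1 'd'
  21: (12,0) 1 'd'
  22: (0,2) 1 'd'

n(n+1)/2 = 23·24/2 = 276
Σ LCP = 0 + 1 + 2 + 2 + 1 + 1 + 0 + 1 + 2 + 1 + 2 + 2 + 1 + 1 + 0 + 1 + 2 + 0 + 2 + 3 + 1 + 1 + 1 = 28
distinct = 276 − 28 = 248

248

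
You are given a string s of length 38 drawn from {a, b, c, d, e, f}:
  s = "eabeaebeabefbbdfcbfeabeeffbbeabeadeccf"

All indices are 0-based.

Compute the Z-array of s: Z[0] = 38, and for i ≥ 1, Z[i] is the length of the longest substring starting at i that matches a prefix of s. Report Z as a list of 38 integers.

[38, 0, 0, 2, 0, 1, 0, 4, 0, 0, 1, 0, 0, 0, 0, 0, 0, 0, 0, 4, 0, 0, 1, 1, 0, 0, 0, 0, 5, 0, 0, 2, 0, 0, 1, 0, 0, 0]

Z[0]=38
i=1: i≥r, start 0; Z[1]=0
i=2: i≥r, start 0; Z[2]=0
i=3: i≥r, start 0; Z[3]=2 extend→box=[3,5)
i=4: min(r-i=1, Z[1]=0)=0; Z[4]=0
i=5: i≥r, start 0; Z[5]=1 extend→box=[5,6)
i=6: i≥r, start 0; Z[6]=0
i=7: i≥r, start 0; Z[7]=4 extend→box=[7,11)
i=8: min(r-i=3, Z[1]=0)=0; Z[8]=0
i=9: min(r-i=2, Z[2]=0)=0; Z[9]=0
i=10: min(r-i=1, Z[3]=2)=1; Z[10]=1
i=11: i≥r, start 0; Z[11]=0
i=12: i≥r, start 0; Z[12]=0
i=13: i≥r, start 0; Z[13]=0
i=14: i≥r, start 0; Z[14]=0
i=15: i≥r, start 0; Z[15]=0
i=16: i≥r, start 0; Z[16]=0
i=17: i≥r, start 0; Z[17]=0
i=18: i≥r, start 0; Z[18]=0
i=19: i≥r, start 0; Z[19]=4 extend→box=[19,23)
i=20: min(r-i=3, Z[1]=0)=0; Z[20]=0
i=21: min(r-i=2, Z[2]=0)=0; Z[21]=0
i=22: min(r-i=1, Z[3]=2)=1; Z[22]=1
i=23: i≥r, start 0; Z[23]=1 extend→box=[23,24)
i=24: i≥r, start 0; Z[24]=0
i=25: i≥r, start 0; Z[25]=0
i=26: i≥r, start 0; Z[26]=0
i=27: i≥r, start 0; Z[27]=0
i=28: i≥r, start 0; Z[28]=5 extend→box=[28,33)
i=29: min(r-i=4, Z[1]=0)=0; Z[29]=0
i=30: min(r-i=3, Z[2]=0)=0; Z[30]=0
i=31: min(r-i=2, Z[3]=2)=2; Z[31]=2
i=32: min(r-i=1, Z[4]=0)=0; Z[32]=0
i=33: i≥r, start 0; Z[33]=0
i=34: i≥r, start 0; Z[34]=1 extend→box=[34,35)
i=35: i≥r, start 0; Z[35]=0
i=36: i≥r, start 0; Z[36]=0
i=37: i≥r, start 0; Z[37]=0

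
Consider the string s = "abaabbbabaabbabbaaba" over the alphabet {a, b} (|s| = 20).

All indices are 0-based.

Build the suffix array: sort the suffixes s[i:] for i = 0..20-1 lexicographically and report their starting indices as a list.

rank | idx | suffix
   0 |  19 | a
   1 |  16 | aaba
   2 |   9 | aabbabbaaba
   3 |   2 | aabbbabaabbabbaaba
   4 |  17 | aba
   5 |   7 | abaabbabbaaba
   6 |   0 | abaabbbabaabbabbaaba
   7 |  13 | abbaaba
   8 |  10 | abbabbaaba
   9 |   3 | abbbabaabbabbaaba
  10 |  18 | ba
  11 |  15 | baaba
  12 |   8 | baabbabbaaba
  13 |   1 | baabbbabaabbabbaaba
  14 |   6 | babaabbabbaaba
  15 |  12 | babbaaba
  16 |  14 | bbaaba
  17 |   5 | bbabaabbabbaaba
  18 |  11 | bbabbaaba
  19 |   4 | bbbabaabbabbaaba

[19, 16, 9, 2, 17, 7, 0, 13, 10, 3, 18, 15, 8, 1, 6, 12, 14, 5, 11, 4]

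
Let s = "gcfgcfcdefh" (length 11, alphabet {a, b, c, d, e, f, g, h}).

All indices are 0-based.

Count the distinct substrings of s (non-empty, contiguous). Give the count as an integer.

58

rank→(start, suffix):
  0 → (6, 'cdefh')
  1 → (4, 'cfcdefh')
  2 → (1, 'cfgcfcdefh')
  3 → (7, 'defh')
  4 → (8, 'efh')
  5 → (5, 'fcdefh')
  6 → (2, 'fgcfcdefh')
  7 → (9, 'fh')
  8 → (3, 'gcfcdefh')
  9 → (0, 'gcfgcfcdefh')
  10 → (10, 'h')

SA = [6, 4, 1, 7, 8, 5, 2, 9, 3, 0, 10]
[i] adj suffixes → lcp
  [1] 6/4 → 1 ('c')
  [2] 4/1 → 2 ('cf')
  [3] 1/7 → 0 ('')
  [4] 7/8 → 0 ('')
  [5] 8/5 → 0 ('')
  [6] 5/2 → 1 ('f')
  [7] 2/9 → 1 ('f')
  [8] 9/3 → 0 ('')
  [9] 3/0 → 3 ('gcf')
  [10] 0/10 → 0 ('')

n(n+1)/2 = 11·12/2 = 66
Σ LCP = 0 + 1 + 2 + 0 + 0 + 0 + 1 + 1 + 0 + 3 + 0 = 8
distinct = 66 − 8 = 58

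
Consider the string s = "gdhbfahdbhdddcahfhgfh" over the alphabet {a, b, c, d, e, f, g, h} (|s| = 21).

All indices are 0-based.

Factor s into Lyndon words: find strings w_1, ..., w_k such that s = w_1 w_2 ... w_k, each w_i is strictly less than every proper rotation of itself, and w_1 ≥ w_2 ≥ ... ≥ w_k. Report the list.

emit factor 1: 'g' (i=0, period=1)
emit factor 2: 'dh' (i=1, period=2)
emit factor 3: 'bf' (i=3, period=2)
emit factor 4: 'ahdbhdddcahfhgfh' (i=5, period=16)

["g", "dh", "bf", "ahdbhdddcahfhgfh"]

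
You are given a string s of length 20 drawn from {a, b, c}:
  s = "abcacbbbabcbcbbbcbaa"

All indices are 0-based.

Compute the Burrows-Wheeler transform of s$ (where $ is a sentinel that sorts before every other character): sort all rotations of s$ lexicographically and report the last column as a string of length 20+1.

aab$bccbbccbabcabbabb

rank  rotation               last
    0  $abcacbbbabcbcbbbcbaa  a
    1  a$abcacbbbabcbcbbbcba  a
    2  aa$abcacbbbabcbcbbbcb  b
    3  abcacbbbabcbcbbbcbaa$  $
    4  abcbcbbbcbaa$abcacbbb  b
    5  acbbbabcbcbbbcbaa$abc  c
    6  baa$abcacbbbabcbcbbbc  c
    7  babcbcbbbcbaa$abcacbb  b
    8  bbabcbcbbbcbaa$abcacb  b
    9  bbbabcbcbbbcbaa$abcac  c
   10  bbbcbaa$abcacbbbabcbc  c
   11  bbcbaa$abcacbbbabcbcb  b
   12  bcacbbbabcbcbbbcbaa$a  a
   13  bcbaa$abcacbbbabcbcbb  b
   14  bcbbbcbaa$abcacbbbabc  c
   15  bcbcbbbcbaa$abcacbbba  a
   16  cacbbbabcbcbbbcbaa$ab  b
   17  cbaa$abcacbbbabcbcbbb  b
   18  cbbbabcbcbbbcbaa$abca  a
   19  cbbbcbaa$abcacbbbabcb  b
   20  cbcbbbcbaa$abcacbbbab  b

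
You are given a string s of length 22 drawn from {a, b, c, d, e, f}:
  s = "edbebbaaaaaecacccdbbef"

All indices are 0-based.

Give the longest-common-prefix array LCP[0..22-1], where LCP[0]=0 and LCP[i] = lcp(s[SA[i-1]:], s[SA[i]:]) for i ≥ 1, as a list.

rank→(start, suffix):
  0 → (6, 'aaaaaecacccdbbef')
  1 → (7, 'aaaaecacccdbbef')
  2 → (8, 'aaaecacccdbbef')
  3 → (9, 'aaecacccdbbef')
  4 → (13, 'acccdbbef')
  5 → (10, 'aecacccdbbef')
  6 → (5, 'baaaaaecacccdbbef')
  7 → (4, 'bbaaaaaecacccdbbef')
  8 → (18, 'bbef')
  9 → (2, 'bebbaaaaaecacccdbbef')
  10 → (19, 'bef')
  11 → (12, 'cacccdbbef')
  12 → (14, 'cccdbbef')
  13 → (15, 'ccdbbef')
  14 → (16, 'cdbbef')
  15 → (17, 'dbbef')
  16 → (1, 'dbebbaaaaaecacccdbbef')
  17 → (3, 'ebbaaaaaecacccdbbef')
  18 → (11, 'ecacccdbbef')
  19 → (0, 'edbebbaaaaaecacccdbbef')
  20 → (20, 'ef')
  21 → (21, 'f')

SA = [6, 7, 8, 9, 13, 10, 5, 4, 18, 2, 19, 12, 14, 15, 16, 17, 1, 3, 11, 0, 20, 21]
i: (SA[i-1],SA[i]) lcp shared
  1: (6,7) 4 'aaaa'
  2: (7,8) 3 'aaa'
  3: (8,9) 2 'aa'
  4: (9,13) 1 'a'
  5: (13,10) 1 'a'
  6: (10,5) 0 ''
  7: (5,4) 1 'b'
  8: (4,18) 2 'bb'
  9: (18,2) 1 'b'
  10: (2,19) 2 'be'
  11: (19,12) 0 ''
  12: (12,14) 1 'c'
  13: (14,15) 2 'cc'
  14: (15,16) 1 'c'
  15: (16,17) 0 ''
  16: (17,1) 2 'db'
  17: (1,3) 0 ''
  18: (3,11) 1 'e'
  19: (11,0) 1 'e'
  20: (0,20) 1 'e'
  21: (20,21) 0 ''

[0, 4, 3, 2, 1, 1, 0, 1, 2, 1, 2, 0, 1, 2, 1, 0, 2, 0, 1, 1, 1, 0]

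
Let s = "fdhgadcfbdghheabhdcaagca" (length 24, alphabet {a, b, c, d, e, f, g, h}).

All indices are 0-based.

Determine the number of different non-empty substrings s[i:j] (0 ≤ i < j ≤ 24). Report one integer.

282

rank→(start, suffix):
  0 → (23, 'a')
  1 → (19, 'aagca')
  2 → (14, 'abhdcaagca')
  3 → (4, 'adcfbdghheabhdcaagca')
  4 → (20, 'agca')
  5 → (8, 'bdghheabhdcaagca')
  6 → (15, 'bhdcaagca')
  7 → (22, 'ca')
  8 → (18, 'caagca')
  9 → (6, 'cfbdghheabhdcaagca')
  10 → (17, 'dcaagca')
  11 → (5, 'dcfbdghheabhdcaagca')
  12 → (9, 'dghheabhdcaagca')
  13 → (1, 'dhgadcfbdghheabhdcaagca')
  14 → (13, 'eabhdcaagca')
  15 → (7, 'fbdghheabhdcaagca')
  16 → (0, 'fdhgadcfbdghheabhdcaagca')
  17 → (3, 'gadcfbdghheabhdcaagca')
  18 → (21, 'gca')
  19 → (10, 'ghheabhdcaagca')
  20 → (16, 'hdcaagca')
  21 → (12, 'heabhdcaagca')
  22 → (2, 'hgadcfbdghheabhdcaagca')
  23 → (11, 'hheabhdcaagca')

SA = [23, 19, 14, 4, 20, 8, 15, 22, 18, 6, 17, 5, 9, 1, 13, 7, 0, 3, 21, 10, 16, 12, 2, 11]
[i] adj suffixes → lcp
  [1] 23/19 → 1 ('a')
  [2] 19/14 → 1 ('a')
  [3] 14/4 → 1 ('a')
  [4] 4/20 → 1 ('a')
  [5] 20/8 → 0 ('')
  [6] 8/15 → 1 ('b')
  [7] 15/22 → 0 ('')
  [8] 22/18 → 2 ('ca')
  [9] 18/6 → 1 ('c')
  [10] 6/17 → 0 ('')
  [11] 17/5 → 2 ('dc')
  [12] 5/9 → 1 ('d')
  [13] 9/1 → 1 ('d')
  [14] 1/13 → 0 ('')
  [15] 13/7 → 0 ('')
  [16] 7/0 → 1 ('f')
  [17] 0/3 → 0 ('')
  [18] 3/21 → 1 ('g')
  [19] 21/10 → 1 ('g')
  [20] 10/16 → 0 ('')
  [21] 16/12 → 1 ('h')
  [22] 12/2 → 1 ('h')
  [23] 2/11 → 1 ('h')

n(n+1)/2 = 24·25/2 = 300
Σ LCP = 0 + 1 + 1 + 1 + 1 + 0 + 1 + 0 + 2 + 1 + 0 + 2 + 1 + 1 + 0 + 0 + 1 + 0 + 1 + 1 + 0 + 1 + 1 + 1 = 18
distinct = 300 − 18 = 282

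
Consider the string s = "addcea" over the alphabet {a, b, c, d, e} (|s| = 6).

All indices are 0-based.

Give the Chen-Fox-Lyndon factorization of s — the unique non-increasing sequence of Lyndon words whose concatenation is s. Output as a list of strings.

emit factor 1: 'addce' (i=0, period=5)
emit factor 2: 'a' (i=5, period=1)

["addce", "a"]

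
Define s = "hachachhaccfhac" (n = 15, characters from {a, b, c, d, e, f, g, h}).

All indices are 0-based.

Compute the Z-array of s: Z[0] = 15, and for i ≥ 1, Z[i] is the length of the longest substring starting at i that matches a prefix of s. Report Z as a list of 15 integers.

Z[0]=15
i=1: outside box; Z[1]=0
i=2: outside box; Z[2]=0
i=3: outside box; Z[3]=4 grow→box=[3,7)
i=4: min(r-i=3, Z[1]=0)=0; Z[4]=0
i=5: min(r-i=2, Z[2]=0)=0; Z[5]=0
i=6: min(r-i=1, Z[3]=4)=1; Z[6]=1
i=7: outside box; Z[7]=3 grow→box=[7,10)
i=8: min(r-i=2, Z[1]=0)=0; Z[8]=0
i=9: min(r-i=1, Z[2]=0)=0; Z[9]=0
i=10: outside box; Z[10]=0
i=11: outside box; Z[11]=0
i=12: outside box; Z[12]=3 grow→box=[12,15)
i=13: min(r-i=2, Z[1]=0)=0; Z[13]=0
i=14: min(r-i=1, Z[2]=0)=0; Z[14]=0

[15, 0, 0, 4, 0, 0, 1, 3, 0, 0, 0, 0, 3, 0, 0]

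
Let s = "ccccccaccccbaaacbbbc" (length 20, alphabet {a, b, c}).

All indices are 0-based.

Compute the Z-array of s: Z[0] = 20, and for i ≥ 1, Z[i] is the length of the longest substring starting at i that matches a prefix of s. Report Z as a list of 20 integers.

Z[0]=20
i=1: i≥r, start 0; Z[1]=5 extend→box=[1,6)
i=2: min(r-i=4, Z[1]=5)=4; Z[2]=4
i=3: min(r-i=3, Z[2]=4)=3; Z[3]=3
i=4: min(r-i=2, Z[3]=3)=2; Z[4]=2
i=5: min(r-i=1, Z[4]=2)=1; Z[5]=1
i=6: i≥r, start 0; Z[6]=0
i=7: i≥r, start 0; Z[7]=4 extend→box=[7,11)
i=8: min(r-i=3, Z[1]=5)=3; Z[8]=3
i=9: min(r-i=2, Z[2]=4)=2; Z[9]=2
i=10: min(r-i=1, Z[3]=3)=1; Z[10]=1
i=11: i≥r, start 0; Z[11]=0
i=12: i≥r, start 0; Z[12]=0
i=13: i≥r, start 0; Z[13]=0
i=14: i≥r, start 0; Z[14]=0
i=15: i≥r, start 0; Z[15]=1 extend→box=[15,16)
i=16: i≥r, start 0; Z[16]=0
i=17: i≥r, start 0; Z[17]=0
i=18: i≥r, start 0; Z[18]=0
i=19: i≥r, start 0; Z[19]=1 extend→box=[19,20)

[20, 5, 4, 3, 2, 1, 0, 4, 3, 2, 1, 0, 0, 0, 0, 1, 0, 0, 0, 1]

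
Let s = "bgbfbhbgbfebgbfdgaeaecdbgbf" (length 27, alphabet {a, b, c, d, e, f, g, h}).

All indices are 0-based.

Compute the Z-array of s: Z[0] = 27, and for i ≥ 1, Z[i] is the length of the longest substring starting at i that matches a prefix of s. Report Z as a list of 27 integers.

[27, 0, 1, 0, 1, 0, 4, 0, 1, 0, 0, 4, 0, 1, 0, 0, 0, 0, 0, 0, 0, 0, 0, 4, 0, 1, 0]

Z[0]=27
i=1: i≥r, start 0; Z[1]=0
i=2: i≥r, start 0; Z[2]=1 scan→box=[2,3)
i=3: i≥r, start 0; Z[3]=0
i=4: i≥r, start 0; Z[4]=1 scan→box=[4,5)
i=5: i≥r, start 0; Z[5]=0
i=6: i≥r, start 0; Z[6]=4 scan→box=[6,10)
i=7: min(r-i=3, Z[1]=0)=0; Z[7]=0
i=8: min(r-i=2, Z[2]=1)=1; Z[8]=1
i=9: min(r-i=1, Z[3]=0)=0; Z[9]=0
i=10: i≥r, start 0; Z[10]=0
i=11: i≥r, start 0; Z[11]=4 scan→box=[11,15)
i=12: min(r-i=3, Z[1]=0)=0; Z[12]=0
i=13: min(r-i=2, Z[2]=1)=1; Z[13]=1
i=14: min(r-i=1, Z[3]=0)=0; Z[14]=0
i=15: i≥r, start 0; Z[15]=0
i=16: i≥r, start 0; Z[16]=0
i=17: i≥r, start 0; Z[17]=0
i=18: i≥r, start 0; Z[18]=0
i=19: i≥r, start 0; Z[19]=0
i=20: i≥r, start 0; Z[20]=0
i=21: i≥r, start 0; Z[21]=0
i=22: i≥r, start 0; Z[22]=0
i=23: i≥r, start 0; Z[23]=4 scan→box=[23,27)
i=24: min(r-i=3, Z[1]=0)=0; Z[24]=0
i=25: min(r-i=2, Z[2]=1)=1; Z[25]=1
i=26: min(r-i=1, Z[3]=0)=0; Z[26]=0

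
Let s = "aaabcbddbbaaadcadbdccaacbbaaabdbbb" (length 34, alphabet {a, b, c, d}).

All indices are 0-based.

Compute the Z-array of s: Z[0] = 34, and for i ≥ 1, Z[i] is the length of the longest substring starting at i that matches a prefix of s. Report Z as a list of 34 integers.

[34, 2, 1, 0, 0, 0, 0, 0, 0, 0, 3, 2, 1, 0, 0, 1, 0, 0, 0, 0, 0, 2, 1, 0, 0, 0, 4, 2, 1, 0, 0, 0, 0, 0]

Z[0]=34
i=1: i≥r, start 0; Z[1]=2 grow→box=[1,3)
i=2: min(r-i=1, Z[1]=2)=1; Z[2]=1
i=3: i≥r, start 0; Z[3]=0
i=4: i≥r, start 0; Z[4]=0
i=5: i≥r, start 0; Z[5]=0
i=6: i≥r, start 0; Z[6]=0
i=7: i≥r, start 0; Z[7]=0
i=8: i≥r, start 0; Z[8]=0
i=9: i≥r, start 0; Z[9]=0
i=10: i≥r, start 0; Z[10]=3 grow→box=[10,13)
i=11: min(r-i=2, Z[1]=2)=2; Z[11]=2
i=12: min(r-i=1, Z[2]=1)=1; Z[12]=1
i=13: i≥r, start 0; Z[13]=0
i=14: i≥r, start 0; Z[14]=0
i=15: i≥r, start 0; Z[15]=1 grow→box=[15,16)
i=16: i≥r, start 0; Z[16]=0
i=17: i≥r, start 0; Z[17]=0
i=18: i≥r, start 0; Z[18]=0
i=19: i≥r, start 0; Z[19]=0
i=20: i≥r, start 0; Z[20]=0
i=21: i≥r, start 0; Z[21]=2 grow→box=[21,23)
i=22: min(r-i=1, Z[1]=2)=1; Z[22]=1
i=23: i≥r, start 0; Z[23]=0
i=24: i≥r, start 0; Z[24]=0
i=25: i≥r, start 0; Z[25]=0
i=26: i≥r, start 0; Z[26]=4 grow→box=[26,30)
i=27: min(r-i=3, Z[1]=2)=2; Z[27]=2
i=28: min(r-i=2, Z[2]=1)=1; Z[28]=1
i=29: min(r-i=1, Z[3]=0)=0; Z[29]=0
i=30: i≥r, start 0; Z[30]=0
i=31: i≥r, start 0; Z[31]=0
i=32: i≥r, start 0; Z[32]=0
i=33: i≥r, start 0; Z[33]=0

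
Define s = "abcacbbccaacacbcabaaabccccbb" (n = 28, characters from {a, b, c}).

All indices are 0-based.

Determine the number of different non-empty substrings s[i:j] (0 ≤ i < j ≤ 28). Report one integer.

sorted suffixes:
  #0 SA[0]=18  'aaabccccbb'
  #1 SA[1]=19  'aabccccbb'
  #2 SA[2]=9  'aacacbcabaaabccccbb'
  #3 SA[3]=16  'abaaabccccbb'
  #4 SA[4]=0  'abcacbbccaacacbcabaaabccccbb'
  #5 SA[5]=20  'abccccbb'
  #6 SA[6]=10  'acacbcabaaabccccbb'
  #7 SA[7]=3  'acbbccaacacbcabaaabccccbb'
  #8 SA[8]=12  'acbcabaaabccccbb'
  #9 SA[9]=27  'b'
  #10 SA[10]=17  'baaabccccbb'
  #11 SA[11]=26  'bb'
  #12 SA[12]=5  'bbccaacacbcabaaabccccbb'
  #13 SA[13]=14  'bcabaaabccccbb'
  #14 SA[14]=1  'bcacbbccaacacbcabaaabccccbb'
  #15 SA[15]=6  'bccaacacbcabaaabccccbb'
  #16 SA[16]=21  'bccccbb'
  #17 SA[17]=8  'caacacbcabaaabccccbb'
  #18 SA[18]=15  'cabaaabccccbb'
  #19 SA[19]=2  'cacbbccaacacbcabaaabccccbb'
  #20 SA[20]=11  'cacbcabaaabccccbb'
  #21 SA[21]=25  'cbb'
  #22 SA[22]=4  'cbbccaacacbcabaaabccccbb'
  #23 SA[23]=13  'cbcabaaabccccbb'
  #24 SA[24]=7  'ccaacacbcabaaabccccbb'
  #25 SA[25]=24  'ccbb'
  #26 SA[26]=23  'cccbb'
  #27 SA[27]=22  'ccccbb'

SA = [18, 19, 9, 16, 0, 20, 10, 3, 12, 27, 17, 26, 5, 14, 1, 6, 21, 8, 15, 2, 11, 25, 4, 13, 7, 24, 23, 22]
[i] adj suffixes → lcp
  [1] 18/19 → 2 ('aa')
  [2] 19/9 → 2 ('aa')
  [3] 9/16 → 1 ('a')
  [4] 16/0 → 2 ('ab')
  [5] 0/20 → 3 ('abc')
  [6] 20/10 → 1 ('a')
  [7] 10/3 → 2 ('ac')
  [8] 3/12 → 3 ('acb')
  [9] 12/27 → 0 ('')
  [10] 27/17 → 1 ('b')
  [11] 17/26 → 1 ('b')
  [12] 26/5 → 2 ('bb')
  [13] 5/14 → 1 ('b')
  [14] 14/1 → 3 ('bca')
  [15] 1/6 → 2 ('bc')
  [16] 6/21 → 3 ('bcc')
  [17] 21/8 → 0 ('')
  [18] 8/15 → 2 ('ca')
  [19] 15/2 → 2 ('ca')
  [20] 2/11 → 4 ('cacb')
  [21] 11/25 → 1 ('c')
  [22] 25/4 → 3 ('cbb')
  [23] 4/13 → 2 ('cb')
  [24] 13/7 → 1 ('c')
  [25] 7/24 → 2 ('cc')
  [26] 24/23 → 2 ('cc')
  [27] 23/22 → 3 ('ccc')

n(n+1)/2 = 28·29/2 = 406
Σ LCP = 0 + 2 + 2 + 1 + 2 + 3 + 1 + 2 + 3 + 0 + 1 + 1 + 2 + 1 + 3 + 2 + 3 + 0 + 2 + 2 + 4 + 1 + 3 + 2 + 1 + 2 + 2 + 3 = 51
distinct = 406 − 51 = 355

355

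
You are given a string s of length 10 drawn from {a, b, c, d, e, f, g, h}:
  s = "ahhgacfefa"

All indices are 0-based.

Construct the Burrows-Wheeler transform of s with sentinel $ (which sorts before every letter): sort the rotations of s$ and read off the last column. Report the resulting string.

rank  rotation     last
    0  $ahhgacfefa  a
    1  a$ahhgacfef  f
    2  acfefa$ahhg  g
    3  ahhgacfefa$  $
    4  cfefa$ahhga  a
    5  efa$ahhgacf  f
    6  fa$ahhgacfe  e
    7  fefa$ahhgac  c
    8  gacfefa$ahh  h
    9  hgacfefa$ah  h
   10  hhgacfefa$a  a

afg$afechha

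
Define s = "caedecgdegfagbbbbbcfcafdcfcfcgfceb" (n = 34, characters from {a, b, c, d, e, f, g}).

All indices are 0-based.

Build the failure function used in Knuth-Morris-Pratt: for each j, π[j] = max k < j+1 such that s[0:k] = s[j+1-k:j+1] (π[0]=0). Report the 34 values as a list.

[0, 0, 0, 0, 0, 1, 0, 0, 0, 0, 0, 0, 0, 0, 0, 0, 0, 0, 1, 0, 1, 2, 0, 0, 1, 0, 1, 0, 1, 0, 0, 1, 0, 0]

π[0] = 0
j=1 s[j]='a': π[1]=0 (border '')
j=2 s[j]='e': π[2]=0 (border '')
j=3 s[j]='d': π[3]=0 (border '')
j=4 s[j]='e': π[4]=0 (border '')
j=5 s[j]='c': π[5]=1 (border 'c')
j=6 s[j]='g': k: 1→0; π[6]=0 (border '')
j=7 s[j]='d': π[7]=0 (border '')
j=8 s[j]='e': π[8]=0 (border '')
j=9 s[j]='g': π[9]=0 (border '')
j=10 s[j]='f': π[10]=0 (border '')
j=11 s[j]='a': π[11]=0 (border '')
j=12 s[j]='g': π[12]=0 (border '')
j=13 s[j]='b': π[13]=0 (border '')
j=14 s[j]='b': π[14]=0 (border '')
j=15 s[j]='b': π[15]=0 (border '')
j=16 s[j]='b': π[16]=0 (border '')
j=17 s[j]='b': π[17]=0 (border '')
j=18 s[j]='c': π[18]=1 (border 'c')
j=19 s[j]='f': k: 1→0; π[19]=0 (border '')
j=20 s[j]='c': π[20]=1 (border 'c')
j=21 s[j]='a': π[21]=2 (border 'ca')
j=22 s[j]='f': k: 2→0; π[22]=0 (border '')
j=23 s[j]='d': π[23]=0 (border '')
j=24 s[j]='c': π[24]=1 (border 'c')
j=25 s[j]='f': k: 1→0; π[25]=0 (border '')
j=26 s[j]='c': π[26]=1 (border 'c')
j=27 s[j]='f': k: 1→0; π[27]=0 (border '')
j=28 s[j]='c': π[28]=1 (border 'c')
j=29 s[j]='g': k: 1→0; π[29]=0 (border '')
j=30 s[j]='f': π[30]=0 (border '')
j=31 s[j]='c': π[31]=1 (border 'c')
j=32 s[j]='e': k: 1→0; π[32]=0 (border '')
j=33 s[j]='b': π[33]=0 (border '')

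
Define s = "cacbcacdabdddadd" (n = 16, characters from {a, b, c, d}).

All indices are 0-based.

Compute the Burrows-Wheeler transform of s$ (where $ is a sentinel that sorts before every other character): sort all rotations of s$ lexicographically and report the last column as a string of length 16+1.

rank  rotation           last
    0  $cacbcacdabdddadd  d
    1  abdddadd$cacbcacd  d
    2  acbcacdabdddadd$c  c
    3  acdabdddadd$cacbc  c
    4  add$cacbcacdabddd  d
    5  bcacdabdddadd$cac  c
    6  bdddadd$cacbcacda  a
    7  cacbcacdabdddadd$  $
    8  cacdabdddadd$cacb  b
    9  cbcacdabdddadd$ca  a
   10  cdabdddadd$cacbca  a
   11  d$cacbcacdabdddad  d
   12  dabdddadd$cacbcac  c
   13  dadd$cacbcacdabdd  d
   14  dd$cacbcacdabddda  a
   15  ddadd$cacbcacdabd  d
   16  dddadd$cacbcacdab  b

ddccdca$baadcdadb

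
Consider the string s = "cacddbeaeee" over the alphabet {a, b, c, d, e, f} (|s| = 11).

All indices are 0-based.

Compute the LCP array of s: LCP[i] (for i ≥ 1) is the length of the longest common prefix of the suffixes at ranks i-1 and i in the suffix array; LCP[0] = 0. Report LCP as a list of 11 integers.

sorted suffixes:
  #0 SA[0]=1  'acddbeaeee'
  #1 SA[1]=7  'aeee'
  #2 SA[2]=5  'beaeee'
  #3 SA[3]=0  'cacddbeaeee'
  #4 SA[4]=2  'cddbeaeee'
  #5 SA[5]=4  'dbeaeee'
  #6 SA[6]=3  'ddbeaeee'
  #7 SA[7]=10  'e'
  #8 SA[8]=6  'eaeee'
  #9 SA[9]=9  'ee'
  #10 SA[10]=8  'eee'

SA = [1, 7, 5, 0, 2, 4, 3, 10, 6, 9, 8]
[i] adj suffixes → lcp
  [1] 1/7 → 1 ('a')
  [2] 7/5 → 0 ('')
  [3] 5/0 → 0 ('')
  [4] 0/2 → 1 ('c')
  [5] 2/4 → 0 ('')
  [6] 4/3 → 1 ('d')
  [7] 3/10 → 0 ('')
  [8] 10/6 → 1 ('e')
  [9] 6/9 → 1 ('e')
  [10] 9/8 → 2 ('ee')

[0, 1, 0, 0, 1, 0, 1, 0, 1, 1, 2]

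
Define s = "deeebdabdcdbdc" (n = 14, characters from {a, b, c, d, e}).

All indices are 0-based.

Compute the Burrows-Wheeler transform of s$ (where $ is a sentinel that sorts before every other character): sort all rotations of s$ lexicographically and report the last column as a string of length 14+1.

cdedaddbcbb$eed

rank  rotation         last
    0  $deeebdabdcdbdc  c
    1  abdcdbdc$deeebd  d
    2  bdabdcdbdc$deee  e
    3  bdc$deeebdabdcd  d
    4  bdcdbdc$deeebda  a
    5  c$deeebdabdcdbd  d
    6  cdbdc$deeebdabd  d
    7  dabdcdbdc$deeeb  b
    8  dbdc$deeebdabdc  c
    9  dc$deeebdabdcdb  b
   10  dcdbdc$deeebdab  b
   11  deeebdabdcdbdc$  $
   12  ebdabdcdbdc$dee  e
   13  eebdabdcdbdc$de  e
   14  eeebdabdcdbdc$d  d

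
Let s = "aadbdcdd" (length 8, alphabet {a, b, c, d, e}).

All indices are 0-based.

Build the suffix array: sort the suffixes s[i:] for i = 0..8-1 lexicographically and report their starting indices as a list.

[0, 1, 3, 5, 7, 2, 4, 6]

rank→(start, suffix):
  0 → (0, 'aadbdcdd')
  1 → (1, 'adbdcdd')
  2 → (3, 'bdcdd')
  3 → (5, 'cdd')
  4 → (7, 'd')
  5 → (2, 'dbdcdd')
  6 → (4, 'dcdd')
  7 → (6, 'dd')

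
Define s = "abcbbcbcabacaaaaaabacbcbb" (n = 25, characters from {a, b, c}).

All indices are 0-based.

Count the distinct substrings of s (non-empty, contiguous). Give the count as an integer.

sorted suffixes:
  #0 SA[0]=12  'aaaaaabacbcbb'
  #1 SA[1]=13  'aaaaabacbcbb'
  #2 SA[2]=14  'aaaabacbcbb'
  #3 SA[3]=15  'aaabacbcbb'
  #4 SA[4]=16  'aabacbcbb'
  #5 SA[5]=8  'abacaaaaaabacbcbb'
  #6 SA[6]=17  'abacbcbb'
  #7 SA[7]=0  'abcbbcbcabacaaaaaabacbcbb'
  #8 SA[8]=10  'acaaaaaabacbcbb'
  #9 SA[9]=19  'acbcbb'
  #10 SA[10]=24  'b'
  #11 SA[11]=9  'bacaaaaaabacbcbb'
  #12 SA[12]=18  'bacbcbb'
  #13 SA[13]=23  'bb'
  #14 SA[14]=3  'bbcbcabacaaaaaabacbcbb'
  #15 SA[15]=6  'bcabacaaaaaabacbcbb'
  #16 SA[16]=21  'bcbb'
  #17 SA[17]=1  'bcbbcbcabacaaaaaabacbcbb'
  #18 SA[18]=4  'bcbcabacaaaaaabacbcbb'
  #19 SA[19]=11  'caaaaaabacbcbb'
  #20 SA[20]=7  'cabacaaaaaabacbcbb'
  #21 SA[21]=22  'cbb'
  #22 SA[22]=2  'cbbcbcabacaaaaaabacbcbb'
  #23 SA[23]=5  'cbcabacaaaaaabacbcbb'
  #24 SA[24]=20  'cbcbb'

SA = [12, 13, 14, 15, 16, 8, 17, 0, 10, 19, 24, 9, 18, 23, 3, 6, 21, 1, 4, 11, 7, 22, 2, 5, 20]
[i] adj suffixes → lcp
  [1] 12/13 → 5 ('aaaaa')
  [2] 13/14 → 4 ('aaaa')
  [3] 14/15 → 3 ('aaa')
  [4] 15/16 → 2 ('aa')
  [5] 16/8 → 1 ('a')
  [6] 8/17 → 4 ('abac')
  [7] 17/0 → 2 ('ab')
  [8] 0/10 → 1 ('a')
  [9] 10/19 → 2 ('ac')
  [10] 19/24 → 0 ('')
  [11] 24/9 → 1 ('b')
  [12] 9/18 → 3 ('bac')
  [13] 18/23 → 1 ('b')
  [14] 23/3 → 2 ('bb')
  [15] 3/6 → 1 ('b')
  [16] 6/21 → 2 ('bc')
  [17] 21/1 → 4 ('bcbb')
  [18] 1/4 → 3 ('bcb')
  [19] 4/11 → 0 ('')
  [20] 11/7 → 2 ('ca')
  [21] 7/22 → 1 ('c')
  [22] 22/2 → 3 ('cbb')
  [23] 2/5 → 2 ('cb')
  [24] 5/20 → 3 ('cbc')

n(n+1)/2 = 25·26/2 = 325
Σ LCP = 0 + 5 + 4 + 3 + 2 + 1 + 4 + 2 + 1 + 2 + 0 + 1 + 3 + 1 + 2 + 1 + 2 + 4 + 3 + 0 + 2 + 1 + 3 + 2 + 3 = 52
distinct = 325 − 52 = 273

273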